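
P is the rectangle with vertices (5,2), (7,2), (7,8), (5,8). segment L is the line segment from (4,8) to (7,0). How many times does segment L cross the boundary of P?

2

The segment meets the boundary at (5,5.333), (6.25,2).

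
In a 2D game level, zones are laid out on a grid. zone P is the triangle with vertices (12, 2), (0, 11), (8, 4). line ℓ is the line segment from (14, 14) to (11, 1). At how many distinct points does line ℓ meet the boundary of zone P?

The segment meets the boundary at (11.31,2.345), (11.344,2.492).

2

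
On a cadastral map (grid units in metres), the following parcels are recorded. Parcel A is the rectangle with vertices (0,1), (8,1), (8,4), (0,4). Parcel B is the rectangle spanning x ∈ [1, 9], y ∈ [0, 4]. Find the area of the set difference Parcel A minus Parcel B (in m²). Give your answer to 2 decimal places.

|Parcel A∩Parcel B|: x∈[1,8], y∈[1,4] → 7·3 = 21.
|Parcel A| = 24.
|Parcel A ∖ Parcel B| = |Parcel A| − |Parcel A∩Parcel B| = 24 − 21 = 3.00.

3.00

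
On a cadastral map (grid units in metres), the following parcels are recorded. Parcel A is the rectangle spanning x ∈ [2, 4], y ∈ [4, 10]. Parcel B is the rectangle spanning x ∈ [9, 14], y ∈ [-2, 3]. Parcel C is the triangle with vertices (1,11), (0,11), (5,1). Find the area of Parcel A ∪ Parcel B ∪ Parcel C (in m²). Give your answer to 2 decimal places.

By inclusion–exclusion:
Individual areas: |Parcel A| = 12, |Parcel B| = 25, |Parcel C| = 5.
|Parcel A∩Parcel B| = 0 (no overlap).
|Parcel A∩Parcel C| = 1.8.
|Parcel B∩Parcel C| = 0.
|Parcel A∩Parcel B∩Parcel C| = 0.
|Parcel A ∪ Parcel B ∪ Parcel C| = 42 − 1.8 + 0 = 40.20.

40.20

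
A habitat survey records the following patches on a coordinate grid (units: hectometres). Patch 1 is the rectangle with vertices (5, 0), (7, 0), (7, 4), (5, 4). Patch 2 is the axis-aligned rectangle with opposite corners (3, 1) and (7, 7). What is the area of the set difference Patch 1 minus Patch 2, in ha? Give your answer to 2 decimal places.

2.00

|Patch 1∩Patch 2|: x∈[5,7], y∈[1,4] → 2·3 = 6.
|Patch 1| = 8.
|Patch 1 ∖ Patch 2| = |Patch 1| − |Patch 1∩Patch 2| = 8 − 6 = 2.00.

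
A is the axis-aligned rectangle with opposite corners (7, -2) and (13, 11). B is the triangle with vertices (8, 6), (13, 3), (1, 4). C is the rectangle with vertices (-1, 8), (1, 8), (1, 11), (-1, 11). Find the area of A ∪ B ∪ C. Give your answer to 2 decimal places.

By inclusion–exclusion:
Individual areas: |A| = 78, |B| = 15.5, |C| = 6.
|A∩B| = 8.8571.
|A∩C| = 0 (no overlap).
|B∩C| = 0.
|A∩B∩C| = 0.
|A ∪ B ∪ C| = 99.5 − 8.8571 + 0 = 90.64.

90.64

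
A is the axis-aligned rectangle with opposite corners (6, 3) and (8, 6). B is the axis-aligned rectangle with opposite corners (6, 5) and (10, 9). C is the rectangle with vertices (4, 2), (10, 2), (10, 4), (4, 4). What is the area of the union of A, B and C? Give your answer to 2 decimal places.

30.00

By inclusion–exclusion:
Individual areas: |A| = 6, |B| = 16, |C| = 12.
|A∩B|: x∈[6,8], y∈[5,6] → 2·1 = 2.
|A∩C|: x∈[6,8], y∈[3,4] → 2·1 = 2.
|B∩C| = 0 (no overlap).
|A∩B∩C| = 0.
|A ∪ B ∪ C| = 34 − 4 + 0 = 30.00.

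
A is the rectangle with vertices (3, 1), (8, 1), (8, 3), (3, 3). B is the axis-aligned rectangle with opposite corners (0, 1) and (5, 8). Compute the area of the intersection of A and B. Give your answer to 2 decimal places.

|A∩B|: x∈[3,5], y∈[1,3] → 2·2 = 4.

4.00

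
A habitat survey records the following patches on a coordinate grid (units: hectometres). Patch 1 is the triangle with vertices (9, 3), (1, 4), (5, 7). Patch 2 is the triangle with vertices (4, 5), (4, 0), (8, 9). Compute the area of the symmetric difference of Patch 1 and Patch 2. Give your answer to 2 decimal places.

|Patch 1| = 14, |Patch 2| = 10, |Patch 1∩Patch 2| = 4.8297.
|Patch 1 △ Patch 2| = |Patch 1| + |Patch 2| − 2·|Patch 1∩Patch 2| = 14 + 10 − 9.6594 = 14.34.

14.34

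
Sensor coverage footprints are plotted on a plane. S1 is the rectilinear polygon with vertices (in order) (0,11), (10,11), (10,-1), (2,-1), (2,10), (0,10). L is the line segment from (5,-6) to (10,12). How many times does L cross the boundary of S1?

The segment meets the boundary at (9.722,11), (6.389,-1).

2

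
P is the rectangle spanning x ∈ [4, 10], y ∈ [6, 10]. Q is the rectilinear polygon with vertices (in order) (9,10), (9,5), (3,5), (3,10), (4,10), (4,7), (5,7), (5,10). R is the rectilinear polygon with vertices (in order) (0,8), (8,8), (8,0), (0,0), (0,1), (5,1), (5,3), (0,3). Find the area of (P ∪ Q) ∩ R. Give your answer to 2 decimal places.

15.00

The region (P ∪ Q) ∩ R is the polygon with vertices (3,5), (3,8), (8,8), (8,5).
By the shoelace formula its area is 15.00.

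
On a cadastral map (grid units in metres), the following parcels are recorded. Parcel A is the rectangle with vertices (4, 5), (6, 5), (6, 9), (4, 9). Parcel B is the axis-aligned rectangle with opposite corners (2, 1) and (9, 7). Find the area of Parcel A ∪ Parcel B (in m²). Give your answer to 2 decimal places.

46.00

By inclusion–exclusion:
Individual areas: |Parcel A| = 8, |Parcel B| = 42.
|Parcel A∩Parcel B|: x∈[4,6], y∈[5,7] → 2·2 = 4.
|Parcel A ∪ Parcel B| = 50 − 4 = 46.00.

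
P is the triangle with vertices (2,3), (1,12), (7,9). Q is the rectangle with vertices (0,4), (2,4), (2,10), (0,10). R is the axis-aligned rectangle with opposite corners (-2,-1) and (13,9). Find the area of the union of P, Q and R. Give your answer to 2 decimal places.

159.78

By inclusion–exclusion:
Individual areas: |P| = 25.5, |Q| = 12, |R| = 150.
|P∩Q| = 2.6667.
|P∩R| = 17.
|Q∩R|: x∈[0,2], y∈[4,9] → 2·5 = 10.
|P∩Q∩R| = 1.9444.
|P ∪ Q ∪ R| = 187.5 − 29.6667 + 1.9444 = 159.78.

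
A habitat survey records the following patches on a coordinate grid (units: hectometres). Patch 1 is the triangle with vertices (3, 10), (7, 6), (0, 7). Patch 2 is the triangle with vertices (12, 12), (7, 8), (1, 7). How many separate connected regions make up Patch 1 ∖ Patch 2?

Patch 1 ∖ Patch 2 is a single connected region.

1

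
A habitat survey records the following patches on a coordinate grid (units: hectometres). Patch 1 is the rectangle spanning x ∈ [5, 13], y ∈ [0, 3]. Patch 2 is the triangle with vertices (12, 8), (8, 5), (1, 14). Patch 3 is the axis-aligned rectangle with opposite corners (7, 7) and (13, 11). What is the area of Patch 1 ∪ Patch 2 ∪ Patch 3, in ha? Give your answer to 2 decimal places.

65.35

By inclusion–exclusion:
Individual areas: |Patch 1| = 24, |Patch 2| = 28.5, |Patch 3| = 24.
|Patch 1∩Patch 2| = 0.
|Patch 1∩Patch 3| = 0 (no overlap).
|Patch 2∩Patch 3| = 11.1515.
|Patch 1∩Patch 2∩Patch 3| = 0.
|Patch 1 ∪ Patch 2 ∪ Patch 3| = 76.5 − 11.1515 + 0 = 65.35.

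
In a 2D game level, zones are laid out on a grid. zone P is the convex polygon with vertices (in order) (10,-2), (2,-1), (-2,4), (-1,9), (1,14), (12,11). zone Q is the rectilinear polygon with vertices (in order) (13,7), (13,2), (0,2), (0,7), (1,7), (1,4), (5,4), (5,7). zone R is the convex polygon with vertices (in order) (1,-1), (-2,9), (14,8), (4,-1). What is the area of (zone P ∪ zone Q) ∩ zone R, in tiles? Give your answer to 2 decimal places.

The region (zone P ∪ zone Q) ∩ zone R is the polygon with vertices (0.4,1), (-1.4,7), (-1.012,8.938), (11.562,8.152), (11.385,7), (12.889,7), (4,-1), (2,-1).
By the shoelace formula its area is 87.86.

87.86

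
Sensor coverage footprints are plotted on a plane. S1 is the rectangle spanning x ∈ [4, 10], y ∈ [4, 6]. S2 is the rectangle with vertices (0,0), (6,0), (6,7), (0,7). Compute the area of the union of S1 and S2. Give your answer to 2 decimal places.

50.00

By inclusion–exclusion:
Individual areas: |S1| = 12, |S2| = 42.
|S1∩S2|: x∈[4,6], y∈[4,6] → 2·2 = 4.
|S1 ∪ S2| = 54 − 4 = 50.00.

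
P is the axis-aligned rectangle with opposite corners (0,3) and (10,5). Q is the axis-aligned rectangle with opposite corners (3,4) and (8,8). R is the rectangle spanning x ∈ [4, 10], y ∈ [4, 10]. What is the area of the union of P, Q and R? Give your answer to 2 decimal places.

By inclusion–exclusion:
Individual areas: |P| = 20, |Q| = 20, |R| = 36.
|P∩Q|: x∈[3,8], y∈[4,5] → 5·1 = 5.
|P∩R|: x∈[4,10], y∈[4,5] → 6·1 = 6.
|Q∩R|: x∈[4,8], y∈[4,8] → 4·4 = 16.
|P∩Q∩R| = 4.
|P ∪ Q ∪ R| = 76 − 27 + 4 = 53.00.

53.00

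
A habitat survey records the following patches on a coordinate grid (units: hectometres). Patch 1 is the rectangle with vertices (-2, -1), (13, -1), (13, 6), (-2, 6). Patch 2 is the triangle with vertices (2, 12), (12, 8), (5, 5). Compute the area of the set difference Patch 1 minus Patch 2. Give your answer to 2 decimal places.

103.62

|Patch 1| = 105, |Patch 1∩Patch 2| = 1.381.
|Patch 1 ∖ Patch 2| = |Patch 1| − |Patch 1∩Patch 2| = 105 − 1.381 = 103.62.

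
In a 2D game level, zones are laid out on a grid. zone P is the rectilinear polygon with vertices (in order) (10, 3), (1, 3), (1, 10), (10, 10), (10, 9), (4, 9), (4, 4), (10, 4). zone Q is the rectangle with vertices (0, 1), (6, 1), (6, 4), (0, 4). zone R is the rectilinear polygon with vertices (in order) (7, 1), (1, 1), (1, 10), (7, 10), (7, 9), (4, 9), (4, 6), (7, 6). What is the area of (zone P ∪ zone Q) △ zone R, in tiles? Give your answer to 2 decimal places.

17.00

|zone P ∪ zone Q| = 46.
|(zone P ∪ zone Q) ∩ zone R| = 37.
|(zone P ∪ zone Q) △ zone R| = 46 + 45 − 74 = 17.00.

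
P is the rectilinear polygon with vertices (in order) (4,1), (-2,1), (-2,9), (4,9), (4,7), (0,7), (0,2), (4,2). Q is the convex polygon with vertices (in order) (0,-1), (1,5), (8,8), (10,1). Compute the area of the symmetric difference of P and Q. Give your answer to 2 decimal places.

77.33

|P| = 28, |Q| = 56.5, |P∩Q| = 3.5833.
|P △ Q| = |P| + |Q| − 2·|P∩Q| = 28 + 56.5 − 7.1667 = 77.33.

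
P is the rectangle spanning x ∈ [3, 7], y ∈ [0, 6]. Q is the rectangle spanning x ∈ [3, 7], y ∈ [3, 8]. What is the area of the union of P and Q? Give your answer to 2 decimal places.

32.00

By inclusion–exclusion:
Individual areas: |P| = 24, |Q| = 20.
|P∩Q|: x∈[3,7], y∈[3,6] → 4·3 = 12.
|P ∪ Q| = 44 − 12 = 32.00.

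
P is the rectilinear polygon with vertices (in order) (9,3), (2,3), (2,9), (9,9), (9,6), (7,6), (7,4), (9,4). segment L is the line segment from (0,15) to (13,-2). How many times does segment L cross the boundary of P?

4

The segment meets the boundary at (9,3.231), (8.412,4), (7,5.846), (4.588,9).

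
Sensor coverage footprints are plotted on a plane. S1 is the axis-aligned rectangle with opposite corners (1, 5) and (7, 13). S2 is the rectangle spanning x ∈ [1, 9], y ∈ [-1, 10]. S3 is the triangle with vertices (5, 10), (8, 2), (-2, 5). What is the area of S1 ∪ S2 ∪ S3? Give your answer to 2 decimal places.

By inclusion–exclusion:
Individual areas: |S1| = 48, |S2| = 88, |S3| = 35.5.
|S1∩S2|: x∈[1,7], y∈[5,10] → 6·5 = 30.
|S1∩S3| = 18.9732.
|S2∩S3| = 30.9357.
|S1∩S2∩S3| = 18.9732.
|S1 ∪ S2 ∪ S3| = 171.5 − 79.9089 + 18.9732 = 110.56.

110.56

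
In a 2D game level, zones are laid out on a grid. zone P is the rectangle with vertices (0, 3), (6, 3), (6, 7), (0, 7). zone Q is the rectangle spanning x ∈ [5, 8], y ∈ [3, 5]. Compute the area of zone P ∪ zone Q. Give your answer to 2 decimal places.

28.00

By inclusion–exclusion:
Individual areas: |zone P| = 24, |zone Q| = 6.
|zone P∩zone Q|: x∈[5,6], y∈[3,5] → 1·2 = 2.
|zone P ∪ zone Q| = 30 − 2 = 28.00.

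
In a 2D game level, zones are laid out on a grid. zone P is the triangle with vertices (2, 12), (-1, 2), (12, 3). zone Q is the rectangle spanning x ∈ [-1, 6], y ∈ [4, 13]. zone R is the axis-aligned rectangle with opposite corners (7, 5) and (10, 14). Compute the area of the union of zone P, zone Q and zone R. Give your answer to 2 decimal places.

115.63

By inclusion–exclusion:
Individual areas: |zone P| = 63.5, |zone Q| = 63, |zone R| = 27.
|zone P∩zone Q| = 34.4.
|zone P∩zone R| = 3.4722.
|zone Q∩zone R| = 0 (no overlap).
|zone P∩zone Q∩zone R| = 0.
|zone P ∪ zone Q ∪ zone R| = 153.5 − 37.8722 + 0 = 115.63.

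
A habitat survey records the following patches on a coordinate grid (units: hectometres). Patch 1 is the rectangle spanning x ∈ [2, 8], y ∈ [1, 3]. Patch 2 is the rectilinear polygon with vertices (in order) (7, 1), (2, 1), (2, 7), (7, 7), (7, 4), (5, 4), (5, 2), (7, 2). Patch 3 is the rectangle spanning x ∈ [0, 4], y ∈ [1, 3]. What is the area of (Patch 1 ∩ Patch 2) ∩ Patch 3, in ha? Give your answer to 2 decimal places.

The region (Patch 1 ∩ Patch 2) ∩ Patch 3 is the polygon with vertices (2,1), (2,3), (4,3), (4,1).
By the shoelace formula its area is 4.00.

4.00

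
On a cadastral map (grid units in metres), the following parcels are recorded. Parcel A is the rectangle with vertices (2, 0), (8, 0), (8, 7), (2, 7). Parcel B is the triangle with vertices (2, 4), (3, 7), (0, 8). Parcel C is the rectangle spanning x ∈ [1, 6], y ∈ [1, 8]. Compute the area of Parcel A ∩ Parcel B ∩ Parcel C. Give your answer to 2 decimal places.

The intersection is the polygon with vertices (3,7), (2,4), (2,7).
By the shoelace formula its area is 1.50.

1.50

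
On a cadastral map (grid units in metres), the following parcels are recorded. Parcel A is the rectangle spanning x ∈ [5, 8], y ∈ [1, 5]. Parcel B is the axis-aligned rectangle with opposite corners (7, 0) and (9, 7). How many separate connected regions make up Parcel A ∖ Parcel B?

1

Parcel A ∖ Parcel B is a single connected region.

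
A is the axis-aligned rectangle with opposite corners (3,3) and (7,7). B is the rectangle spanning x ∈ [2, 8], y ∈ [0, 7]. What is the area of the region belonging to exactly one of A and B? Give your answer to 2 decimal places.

26.00

|A∩B|: x∈[3,7], y∈[3,7] → 4·4 = 16.
|A △ B| = |A| + |B| − 2·|A∩B| = 16 + 42 − 32 = 26.00.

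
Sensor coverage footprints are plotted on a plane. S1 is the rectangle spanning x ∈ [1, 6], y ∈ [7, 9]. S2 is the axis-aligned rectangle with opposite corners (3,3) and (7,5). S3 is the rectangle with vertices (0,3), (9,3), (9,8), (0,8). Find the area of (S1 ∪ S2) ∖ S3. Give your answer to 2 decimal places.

|S1 ∪ S2| = 18.
|(S1 ∪ S2) ∩ S3| = 13.
|(S1 ∪ S2) ∖ S3| = 18 − 13 = 5.00.

5.00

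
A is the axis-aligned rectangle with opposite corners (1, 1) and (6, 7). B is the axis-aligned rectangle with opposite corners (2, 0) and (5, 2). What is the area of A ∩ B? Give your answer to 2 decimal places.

3.00

|A∩B|: x∈[2,5], y∈[1,2] → 3·1 = 3.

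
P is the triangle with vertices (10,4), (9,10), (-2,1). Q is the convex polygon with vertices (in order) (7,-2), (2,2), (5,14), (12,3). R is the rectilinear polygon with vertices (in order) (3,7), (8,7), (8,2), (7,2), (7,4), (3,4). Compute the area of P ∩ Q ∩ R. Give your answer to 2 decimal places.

The intersection is the polygon with vertices (7,3.25), (7,4), (3,4), (3,5.091), (5.333,7), (8,7), (8,3.5).
By the shoelace formula its area is 13.40.

13.40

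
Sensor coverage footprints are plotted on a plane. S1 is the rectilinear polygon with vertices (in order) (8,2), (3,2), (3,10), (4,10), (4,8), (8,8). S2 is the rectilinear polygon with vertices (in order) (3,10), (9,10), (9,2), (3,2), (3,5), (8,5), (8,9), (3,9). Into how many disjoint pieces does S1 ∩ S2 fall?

S1 ∩ S2 splits into 2 disjoint pieces (area 15, area 1).

2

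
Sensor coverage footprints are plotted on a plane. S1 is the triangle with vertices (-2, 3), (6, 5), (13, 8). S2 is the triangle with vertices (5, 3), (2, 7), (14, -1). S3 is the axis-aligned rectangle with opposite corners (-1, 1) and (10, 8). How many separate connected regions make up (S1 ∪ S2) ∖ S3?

3

(S1 ∪ S2) ∖ S3 splits into 3 disjoint pieces (area 0.0417, area 0.4286, area 1.8333).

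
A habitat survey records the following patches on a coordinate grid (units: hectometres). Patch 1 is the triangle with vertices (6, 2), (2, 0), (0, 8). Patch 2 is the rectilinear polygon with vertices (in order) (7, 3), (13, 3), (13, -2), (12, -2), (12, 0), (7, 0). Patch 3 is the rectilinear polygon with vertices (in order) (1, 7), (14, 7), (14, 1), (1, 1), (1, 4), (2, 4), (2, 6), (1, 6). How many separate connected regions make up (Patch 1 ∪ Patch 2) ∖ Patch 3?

3

(Patch 1 ∪ Patch 2) ∖ Patch 3 splits into 3 disjoint pieces (area 1.125, area 3.5, area 8).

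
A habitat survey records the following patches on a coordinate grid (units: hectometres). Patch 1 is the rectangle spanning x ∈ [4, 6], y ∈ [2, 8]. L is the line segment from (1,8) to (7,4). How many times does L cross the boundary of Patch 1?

The segment meets the boundary at (6,4.667), (4,6).

2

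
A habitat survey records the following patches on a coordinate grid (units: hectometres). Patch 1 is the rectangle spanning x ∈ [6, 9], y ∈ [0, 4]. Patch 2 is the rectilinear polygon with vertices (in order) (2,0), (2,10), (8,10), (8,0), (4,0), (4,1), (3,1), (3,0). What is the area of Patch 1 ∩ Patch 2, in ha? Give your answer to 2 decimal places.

8.00

The intersection is the polygon with vertices (6,4), (8,4), (8,0), (6,0).
By the shoelace formula its area is 8.00.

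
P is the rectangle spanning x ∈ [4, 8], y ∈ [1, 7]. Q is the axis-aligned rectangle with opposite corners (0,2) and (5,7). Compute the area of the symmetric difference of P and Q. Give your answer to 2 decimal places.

39.00

|P∩Q|: x∈[4,5], y∈[2,7] → 1·5 = 5.
|P △ Q| = |P| + |Q| − 2·|P∩Q| = 24 + 25 − 10 = 39.00.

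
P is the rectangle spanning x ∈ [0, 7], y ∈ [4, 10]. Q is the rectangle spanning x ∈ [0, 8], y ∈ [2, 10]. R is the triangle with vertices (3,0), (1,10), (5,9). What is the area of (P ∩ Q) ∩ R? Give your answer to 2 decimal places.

The region (P ∩ Q) ∩ R is the polygon with vertices (2.2,4), (1,10), (5,9), (3.889,4).
By the shoelace formula its area is 15.62.

15.62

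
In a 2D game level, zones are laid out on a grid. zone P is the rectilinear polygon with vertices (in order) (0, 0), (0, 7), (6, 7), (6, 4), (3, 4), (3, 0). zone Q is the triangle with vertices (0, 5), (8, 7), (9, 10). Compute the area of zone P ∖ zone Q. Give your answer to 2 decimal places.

26.10

|zone P| = 30, |zone P∩zone Q| = 3.9.
|zone P ∖ zone Q| = |zone P| − |zone P∩zone Q| = 30 − 3.9 = 26.10.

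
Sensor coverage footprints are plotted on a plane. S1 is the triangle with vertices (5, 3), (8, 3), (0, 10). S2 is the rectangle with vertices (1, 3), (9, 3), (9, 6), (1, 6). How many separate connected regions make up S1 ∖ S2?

S1 ∖ S2 is a single connected region.

1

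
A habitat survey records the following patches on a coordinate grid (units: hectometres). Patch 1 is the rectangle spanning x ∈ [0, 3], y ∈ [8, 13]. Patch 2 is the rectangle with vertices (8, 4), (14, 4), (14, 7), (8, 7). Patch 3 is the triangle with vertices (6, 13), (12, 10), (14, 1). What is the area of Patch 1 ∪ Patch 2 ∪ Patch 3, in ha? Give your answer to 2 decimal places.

By inclusion–exclusion:
Individual areas: |Patch 1| = 15, |Patch 2| = 18, |Patch 3| = 24.
|Patch 1∩Patch 2| = 0 (no overlap).
|Patch 1∩Patch 3| = 0.
|Patch 2∩Patch 3| = 6.
|Patch 1∩Patch 2∩Patch 3| = 0.
|Patch 1 ∪ Patch 2 ∪ Patch 3| = 57 − 6 + 0 = 51.00.

51.00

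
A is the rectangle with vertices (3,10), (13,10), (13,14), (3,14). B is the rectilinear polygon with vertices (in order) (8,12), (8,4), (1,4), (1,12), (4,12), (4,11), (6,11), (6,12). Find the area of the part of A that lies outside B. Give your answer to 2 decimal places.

|A| = 40, |A∩B| = 8.
|A ∖ B| = |A| − |A∩B| = 40 − 8 = 32.00.

32.00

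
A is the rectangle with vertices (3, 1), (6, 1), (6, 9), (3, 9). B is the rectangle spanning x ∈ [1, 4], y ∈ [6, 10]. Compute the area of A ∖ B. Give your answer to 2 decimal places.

21.00

|A∩B|: x∈[3,4], y∈[6,9] → 1·3 = 3.
|A| = 24.
|A ∖ B| = |A| − |A∩B| = 24 − 3 = 21.00.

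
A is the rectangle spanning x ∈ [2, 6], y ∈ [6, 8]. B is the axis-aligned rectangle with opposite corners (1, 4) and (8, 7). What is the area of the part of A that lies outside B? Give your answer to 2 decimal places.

|A∩B|: x∈[2,6], y∈[6,7] → 4·1 = 4.
|A| = 8.
|A ∖ B| = |A| − |A∩B| = 8 − 4 = 4.00.

4.00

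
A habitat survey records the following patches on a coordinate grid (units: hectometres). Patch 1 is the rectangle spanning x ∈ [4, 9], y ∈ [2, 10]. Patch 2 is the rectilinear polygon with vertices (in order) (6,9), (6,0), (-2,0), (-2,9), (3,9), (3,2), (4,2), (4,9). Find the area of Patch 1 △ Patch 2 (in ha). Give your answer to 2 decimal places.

77.00

|Patch 1| = 40, |Patch 2| = 65, |Patch 1∩Patch 2| = 14.
|Patch 1 △ Patch 2| = |Patch 1| + |Patch 2| − 2·|Patch 1∩Patch 2| = 40 + 65 − 28 = 77.00.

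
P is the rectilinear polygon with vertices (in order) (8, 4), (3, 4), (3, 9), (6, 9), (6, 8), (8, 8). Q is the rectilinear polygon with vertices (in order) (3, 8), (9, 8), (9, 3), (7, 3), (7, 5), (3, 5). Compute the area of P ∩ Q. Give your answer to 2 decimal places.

The intersection is the polygon with vertices (7,4), (7,5), (3,5), (3,8), (6,8), (8,8), (8,4).
By the shoelace formula its area is 16.00.

16.00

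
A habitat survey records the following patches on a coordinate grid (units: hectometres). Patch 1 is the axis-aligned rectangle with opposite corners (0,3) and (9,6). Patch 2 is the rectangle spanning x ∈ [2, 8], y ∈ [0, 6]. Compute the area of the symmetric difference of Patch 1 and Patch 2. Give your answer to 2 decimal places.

|Patch 1∩Patch 2|: x∈[2,8], y∈[3,6] → 6·3 = 18.
|Patch 1 △ Patch 2| = |Patch 1| + |Patch 2| − 2·|Patch 1∩Patch 2| = 27 + 36 − 36 = 27.00.

27.00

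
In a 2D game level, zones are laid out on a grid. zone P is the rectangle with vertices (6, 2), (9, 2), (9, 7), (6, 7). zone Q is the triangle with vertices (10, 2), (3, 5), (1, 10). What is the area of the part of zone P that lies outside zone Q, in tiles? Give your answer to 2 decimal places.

|zone P| = 15, |zone P∩zone Q| = 3.4524.
|zone P ∖ zone Q| = |zone P| − |zone P∩zone Q| = 15 − 3.4524 = 11.55.

11.55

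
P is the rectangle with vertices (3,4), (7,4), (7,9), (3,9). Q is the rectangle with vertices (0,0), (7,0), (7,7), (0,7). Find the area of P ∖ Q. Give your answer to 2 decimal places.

8.00

|P∩Q|: x∈[3,7], y∈[4,7] → 4·3 = 12.
|P| = 20.
|P ∖ Q| = |P| − |P∩Q| = 20 − 12 = 8.00.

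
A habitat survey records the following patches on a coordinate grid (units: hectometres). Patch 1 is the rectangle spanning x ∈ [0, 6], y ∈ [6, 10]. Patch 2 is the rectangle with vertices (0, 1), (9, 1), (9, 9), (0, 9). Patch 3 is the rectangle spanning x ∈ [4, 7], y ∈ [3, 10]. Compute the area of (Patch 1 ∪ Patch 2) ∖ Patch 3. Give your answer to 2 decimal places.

|Patch 1 ∪ Patch 2| = 78.
|(Patch 1 ∪ Patch 2) ∩ Patch 3| = 20.
|(Patch 1 ∪ Patch 2) ∖ Patch 3| = 78 − 20 = 58.00.

58.00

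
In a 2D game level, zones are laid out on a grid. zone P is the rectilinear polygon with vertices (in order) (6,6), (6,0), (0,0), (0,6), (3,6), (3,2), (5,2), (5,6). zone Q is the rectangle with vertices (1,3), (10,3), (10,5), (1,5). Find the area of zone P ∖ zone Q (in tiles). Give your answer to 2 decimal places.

22.00

|zone P| = 28, |zone P∩zone Q| = 6.
|zone P ∖ zone Q| = |zone P| − |zone P∩zone Q| = 28 − 6 = 22.00.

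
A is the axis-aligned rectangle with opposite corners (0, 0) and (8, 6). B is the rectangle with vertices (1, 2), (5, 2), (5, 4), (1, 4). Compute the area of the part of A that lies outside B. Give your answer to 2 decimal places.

|A∩B|: x∈[1,5], y∈[2,4] → 4·2 = 8.
|A| = 48.
|A ∖ B| = |A| − |A∩B| = 48 − 8 = 40.00.

40.00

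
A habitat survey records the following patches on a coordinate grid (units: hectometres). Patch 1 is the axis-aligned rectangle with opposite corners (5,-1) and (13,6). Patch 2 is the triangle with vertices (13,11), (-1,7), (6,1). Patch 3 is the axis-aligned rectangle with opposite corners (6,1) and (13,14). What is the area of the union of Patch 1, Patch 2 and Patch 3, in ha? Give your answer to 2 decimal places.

By inclusion–exclusion:
Individual areas: |Patch 1| = 56, |Patch 2| = 56, |Patch 3| = 91.
|Patch 1∩Patch 2| = 13.3214.
|Patch 1∩Patch 3|: x∈[6,13], y∈[1,6] → 7·5 = 35.
|Patch 2∩Patch 3| = 28.
|Patch 1∩Patch 2∩Patch 3| = 8.75.
|Patch 1 ∪ Patch 2 ∪ Patch 3| = 203 − 76.3214 + 8.75 = 135.43.

135.43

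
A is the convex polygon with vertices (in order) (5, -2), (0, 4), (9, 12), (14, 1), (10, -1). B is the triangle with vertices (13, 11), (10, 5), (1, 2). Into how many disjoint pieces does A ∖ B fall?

A ∖ B splits into 2 disjoint pieces (area 56.4658, area 31.1478).

2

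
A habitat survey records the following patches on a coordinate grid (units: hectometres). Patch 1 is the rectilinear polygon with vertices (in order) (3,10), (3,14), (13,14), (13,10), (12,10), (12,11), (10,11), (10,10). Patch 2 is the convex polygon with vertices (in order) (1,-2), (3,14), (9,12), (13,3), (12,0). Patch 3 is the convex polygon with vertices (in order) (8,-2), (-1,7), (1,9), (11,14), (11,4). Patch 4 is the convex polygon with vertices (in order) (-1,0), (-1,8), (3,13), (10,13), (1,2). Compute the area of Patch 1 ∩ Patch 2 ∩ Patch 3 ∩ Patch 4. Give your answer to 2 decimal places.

7.11

The intersection is the polygon with vertices (9.064,11.856), (7.545,10), (3,10), (7.8,12.4), (9,12).
By the shoelace formula its area is 7.11.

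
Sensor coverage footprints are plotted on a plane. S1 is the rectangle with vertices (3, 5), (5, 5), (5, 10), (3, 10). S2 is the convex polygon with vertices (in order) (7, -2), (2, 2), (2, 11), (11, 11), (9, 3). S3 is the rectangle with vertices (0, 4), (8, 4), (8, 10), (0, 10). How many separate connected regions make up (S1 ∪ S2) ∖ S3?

(S1 ∪ S2) ∖ S3 is a single connected region.

1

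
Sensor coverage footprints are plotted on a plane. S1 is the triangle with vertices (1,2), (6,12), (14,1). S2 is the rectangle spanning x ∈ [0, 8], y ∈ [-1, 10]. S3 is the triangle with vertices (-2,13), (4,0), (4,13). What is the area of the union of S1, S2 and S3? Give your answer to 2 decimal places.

By inclusion–exclusion:
Individual areas: |S1| = 67.5, |S2| = 88, |S3| = 39.
|S1∩S2| = 41.6801.
|S1∩S3| = 6.9311.
|S2∩S3| = 22.6667.
|S1∩S2∩S3| = 6.9311.
|S1 ∪ S2 ∪ S3| = 194.5 − 71.2778 + 6.9311 = 130.15.

130.15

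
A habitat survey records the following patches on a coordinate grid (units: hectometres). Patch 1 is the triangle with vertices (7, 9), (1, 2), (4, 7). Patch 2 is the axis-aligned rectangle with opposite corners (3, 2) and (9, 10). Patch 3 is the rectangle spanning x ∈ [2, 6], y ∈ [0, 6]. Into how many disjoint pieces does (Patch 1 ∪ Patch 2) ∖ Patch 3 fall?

2

(Patch 1 ∪ Patch 2) ∖ Patch 3 splits into 2 disjoint pieces (area 0.25, area 36).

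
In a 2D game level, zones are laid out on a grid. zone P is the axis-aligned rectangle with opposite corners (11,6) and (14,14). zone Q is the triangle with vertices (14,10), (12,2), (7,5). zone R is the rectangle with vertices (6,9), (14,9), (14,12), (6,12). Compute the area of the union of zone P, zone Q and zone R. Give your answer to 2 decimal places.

By inclusion–exclusion:
Individual areas: |zone P| = 24, |zone Q| = 23, |zone R| = 24.
|zone P∩zone Q| = 6.7857.
|zone P∩zone R|: x∈[11,14], y∈[9,12] → 3·3 = 9.
|zone Q∩zone R| = 0.575.
|zone P∩zone Q∩zone R| = 0.575.
|zone P ∪ zone Q ∪ zone R| = 71 − 16.3607 + 0.575 = 55.21.

55.21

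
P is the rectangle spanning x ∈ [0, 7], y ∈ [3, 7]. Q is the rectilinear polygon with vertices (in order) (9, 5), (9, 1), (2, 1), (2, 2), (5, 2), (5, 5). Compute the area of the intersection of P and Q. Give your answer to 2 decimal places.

4.00

The intersection is the polygon with vertices (7,3), (5,3), (5,5), (7,5).
By the shoelace formula its area is 4.00.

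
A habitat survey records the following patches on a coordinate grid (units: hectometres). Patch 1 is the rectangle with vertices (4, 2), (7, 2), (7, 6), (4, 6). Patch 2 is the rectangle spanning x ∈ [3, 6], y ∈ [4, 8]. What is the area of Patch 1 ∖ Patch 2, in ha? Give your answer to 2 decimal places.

|Patch 1∩Patch 2|: x∈[4,6], y∈[4,6] → 2·2 = 4.
|Patch 1| = 12.
|Patch 1 ∖ Patch 2| = |Patch 1| − |Patch 1∩Patch 2| = 12 − 4 = 8.00.

8.00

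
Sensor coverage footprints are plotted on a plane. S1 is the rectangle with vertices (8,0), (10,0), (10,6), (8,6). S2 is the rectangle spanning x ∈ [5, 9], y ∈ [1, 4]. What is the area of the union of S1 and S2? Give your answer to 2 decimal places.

21.00

By inclusion–exclusion:
Individual areas: |S1| = 12, |S2| = 12.
|S1∩S2|: x∈[8,9], y∈[1,4] → 1·3 = 3.
|S1 ∪ S2| = 24 − 3 = 21.00.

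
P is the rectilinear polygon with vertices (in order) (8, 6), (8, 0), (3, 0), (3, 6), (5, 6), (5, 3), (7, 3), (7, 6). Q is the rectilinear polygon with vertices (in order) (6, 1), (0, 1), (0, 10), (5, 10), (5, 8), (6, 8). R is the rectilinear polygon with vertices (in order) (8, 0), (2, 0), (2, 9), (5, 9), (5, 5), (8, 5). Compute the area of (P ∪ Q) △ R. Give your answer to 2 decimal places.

|P ∪ Q| = 64.
|(P ∪ Q) ∩ R| = 39.
|(P ∪ Q) △ R| = 64 + 42 − 78 = 28.00.

28.00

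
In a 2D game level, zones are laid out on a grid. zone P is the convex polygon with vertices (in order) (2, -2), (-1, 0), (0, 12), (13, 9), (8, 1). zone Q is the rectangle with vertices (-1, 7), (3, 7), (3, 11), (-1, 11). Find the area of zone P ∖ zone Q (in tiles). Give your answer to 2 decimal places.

110.50

|zone P| = 123.5, |zone P∩zone Q| = 13.
|zone P ∖ zone Q| = |zone P| − |zone P∩zone Q| = 123.5 − 13 = 110.50.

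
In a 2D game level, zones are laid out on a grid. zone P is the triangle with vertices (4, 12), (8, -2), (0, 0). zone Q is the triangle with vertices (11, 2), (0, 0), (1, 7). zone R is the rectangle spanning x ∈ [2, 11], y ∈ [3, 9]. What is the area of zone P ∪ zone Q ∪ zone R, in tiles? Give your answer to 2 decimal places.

By inclusion–exclusion:
Individual areas: |zone P| = 52, |zone Q| = 37.5, |zone R| = 54.
|zone P∩zone Q| = 26.7251.
|zone P∩zone R| = 20.7857.
|zone Q∩zone R| = 12.25.
|zone P∩zone Q∩zone R| = 10.494.
|zone P ∪ zone Q ∪ zone R| = 143.5 − 59.7608 + 10.494 = 94.23.

94.23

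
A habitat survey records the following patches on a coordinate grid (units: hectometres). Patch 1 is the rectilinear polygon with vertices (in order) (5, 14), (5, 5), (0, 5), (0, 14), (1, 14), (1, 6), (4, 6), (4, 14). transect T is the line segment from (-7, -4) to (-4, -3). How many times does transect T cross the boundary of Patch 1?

The segment lies entirely outside Patch 1 and never meets its boundary.

0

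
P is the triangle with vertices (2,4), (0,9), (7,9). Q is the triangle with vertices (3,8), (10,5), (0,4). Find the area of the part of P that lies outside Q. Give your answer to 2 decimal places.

|P| = 17.5, |P∩Q| = 6.881.
|P ∖ Q| = |P| − |P∩Q| = 17.5 − 6.881 = 10.62.

10.62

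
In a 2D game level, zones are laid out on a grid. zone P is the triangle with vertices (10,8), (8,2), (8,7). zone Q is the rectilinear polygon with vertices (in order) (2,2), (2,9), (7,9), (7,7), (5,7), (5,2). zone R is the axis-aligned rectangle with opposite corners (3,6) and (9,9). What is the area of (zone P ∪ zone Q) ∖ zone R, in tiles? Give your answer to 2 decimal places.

|zone P ∪ zone Q| = 30.
|(zone P ∪ zone Q) ∩ zone R| = 11.25.
|(zone P ∪ zone Q) ∖ zone R| = 30 − 11.25 = 18.75.

18.75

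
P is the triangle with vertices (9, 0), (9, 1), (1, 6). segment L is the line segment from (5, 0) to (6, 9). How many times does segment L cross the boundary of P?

The segment meets the boundary at (5.364,3.273), (5.308,2.769).

2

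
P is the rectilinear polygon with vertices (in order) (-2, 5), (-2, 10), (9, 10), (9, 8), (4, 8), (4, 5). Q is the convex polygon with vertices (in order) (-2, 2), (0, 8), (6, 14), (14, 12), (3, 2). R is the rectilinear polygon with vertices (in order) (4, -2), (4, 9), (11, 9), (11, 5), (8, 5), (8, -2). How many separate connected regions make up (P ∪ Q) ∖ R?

1

(P ∪ Q) ∖ R is a single connected region.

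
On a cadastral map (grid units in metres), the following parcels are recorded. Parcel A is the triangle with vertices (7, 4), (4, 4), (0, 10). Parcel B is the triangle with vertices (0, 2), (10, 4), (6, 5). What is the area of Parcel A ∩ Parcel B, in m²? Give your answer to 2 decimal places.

1.42

The intersection is the polygon with vertices (4,4), (5.895,4.947), (7,4).
By the shoelace formula its area is 1.42.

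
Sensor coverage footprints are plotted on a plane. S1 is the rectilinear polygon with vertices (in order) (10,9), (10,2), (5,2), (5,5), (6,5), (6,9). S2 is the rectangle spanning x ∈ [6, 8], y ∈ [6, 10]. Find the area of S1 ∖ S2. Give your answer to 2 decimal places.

|S1| = 31, |S1∩S2| = 6.
|S1 ∖ S2| = |S1| − |S1∩S2| = 31 − 6 = 25.00.

25.00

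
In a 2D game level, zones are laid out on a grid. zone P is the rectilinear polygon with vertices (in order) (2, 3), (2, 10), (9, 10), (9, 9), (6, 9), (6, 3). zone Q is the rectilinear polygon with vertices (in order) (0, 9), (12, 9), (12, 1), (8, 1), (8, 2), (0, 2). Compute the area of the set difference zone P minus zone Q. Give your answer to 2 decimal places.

|zone P| = 31, |zone P∩zone Q| = 24.
|zone P ∖ zone Q| = |zone P| − |zone P∩zone Q| = 31 − 24 = 7.00.

7.00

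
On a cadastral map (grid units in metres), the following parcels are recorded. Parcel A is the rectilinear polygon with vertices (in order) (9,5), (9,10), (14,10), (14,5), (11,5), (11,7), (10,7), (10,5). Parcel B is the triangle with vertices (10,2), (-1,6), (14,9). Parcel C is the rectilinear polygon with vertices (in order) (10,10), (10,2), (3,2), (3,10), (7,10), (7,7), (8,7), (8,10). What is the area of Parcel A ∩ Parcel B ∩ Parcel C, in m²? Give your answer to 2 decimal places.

3.10

The intersection is the polygon with vertices (10,8.2), (10,7), (10,5), (9,5), (9,8).
By the shoelace formula its area is 3.10.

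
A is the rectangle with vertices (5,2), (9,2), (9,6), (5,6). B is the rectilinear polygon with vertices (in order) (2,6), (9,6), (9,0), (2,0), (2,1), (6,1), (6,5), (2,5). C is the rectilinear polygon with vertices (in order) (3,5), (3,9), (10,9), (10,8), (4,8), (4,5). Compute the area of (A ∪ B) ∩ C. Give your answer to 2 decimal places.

1.00

The region (A ∪ B) ∩ C is the polygon with vertices (3,5), (3,6), (4,6), (4,5).
By the shoelace formula its area is 1.00.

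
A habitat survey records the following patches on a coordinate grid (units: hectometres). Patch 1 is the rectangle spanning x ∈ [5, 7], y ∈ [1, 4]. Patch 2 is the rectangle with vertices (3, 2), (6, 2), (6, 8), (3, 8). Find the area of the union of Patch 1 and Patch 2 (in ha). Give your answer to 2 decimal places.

22.00

By inclusion–exclusion:
Individual areas: |Patch 1| = 6, |Patch 2| = 18.
|Patch 1∩Patch 2|: x∈[5,6], y∈[2,4] → 1·2 = 2.
|Patch 1 ∪ Patch 2| = 24 − 2 = 22.00.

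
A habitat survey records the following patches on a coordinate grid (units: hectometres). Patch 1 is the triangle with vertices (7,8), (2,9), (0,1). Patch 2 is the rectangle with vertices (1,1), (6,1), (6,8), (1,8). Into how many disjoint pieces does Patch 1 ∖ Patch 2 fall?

Patch 1 ∖ Patch 2 splits into 2 disjoint pieces (area 3.125, area 1.5).

2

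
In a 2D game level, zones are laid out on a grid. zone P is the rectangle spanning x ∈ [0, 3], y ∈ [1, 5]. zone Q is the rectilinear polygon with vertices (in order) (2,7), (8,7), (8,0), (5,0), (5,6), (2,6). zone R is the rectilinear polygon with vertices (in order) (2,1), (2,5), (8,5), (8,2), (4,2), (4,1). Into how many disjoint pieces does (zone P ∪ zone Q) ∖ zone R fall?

3

(zone P ∪ zone Q) ∖ zone R splits into 3 disjoint pieces (area 8, area 9, area 6).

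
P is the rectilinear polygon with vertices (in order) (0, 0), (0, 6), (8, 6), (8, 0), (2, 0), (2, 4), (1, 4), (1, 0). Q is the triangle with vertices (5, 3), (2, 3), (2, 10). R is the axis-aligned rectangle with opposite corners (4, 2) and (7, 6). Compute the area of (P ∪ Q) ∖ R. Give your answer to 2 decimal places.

35.43

|P ∪ Q| = 47.4286.
|(P ∪ Q) ∩ R| = 12.
|(P ∪ Q) ∖ R| = 47.4286 − 12 = 35.43.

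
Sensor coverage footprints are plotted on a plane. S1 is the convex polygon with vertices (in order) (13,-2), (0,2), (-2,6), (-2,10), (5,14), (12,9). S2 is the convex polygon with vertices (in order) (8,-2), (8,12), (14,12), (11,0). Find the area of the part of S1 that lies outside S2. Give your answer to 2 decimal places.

117.67

|S1| = 160, |S1∩S2| = 42.333.
|S1 ∖ S2| = |S1| − |S1∩S2| = 160 − 42.333 = 117.67.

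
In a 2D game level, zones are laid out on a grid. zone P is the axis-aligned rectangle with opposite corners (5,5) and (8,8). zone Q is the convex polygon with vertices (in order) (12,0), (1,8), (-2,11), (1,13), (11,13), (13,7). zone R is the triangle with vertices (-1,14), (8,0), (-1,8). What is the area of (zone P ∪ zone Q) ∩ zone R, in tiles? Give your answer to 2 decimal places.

10.70

The region (zone P ∪ zone Q) ∩ zone R is the polygon with vertices (1,8), (-1,10), (-1,11.667), (0.05,12.367), (4.488,5.463).
By the shoelace formula its area is 10.70.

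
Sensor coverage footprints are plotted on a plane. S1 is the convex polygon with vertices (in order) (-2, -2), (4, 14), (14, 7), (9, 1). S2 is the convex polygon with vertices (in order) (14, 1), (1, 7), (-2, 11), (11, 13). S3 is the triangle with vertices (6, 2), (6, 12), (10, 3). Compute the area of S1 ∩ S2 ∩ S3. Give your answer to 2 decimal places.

The intersection is the polygon with vertices (6,4.692), (6,12), (10,3), (9.784,2.946).
By the shoelace formula its area is 14.91.

14.91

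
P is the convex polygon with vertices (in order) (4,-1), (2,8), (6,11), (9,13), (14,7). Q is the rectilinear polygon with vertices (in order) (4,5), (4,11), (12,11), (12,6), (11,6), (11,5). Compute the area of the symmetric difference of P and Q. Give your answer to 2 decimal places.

|P| = 87, |Q| = 47, |P∩Q| = 44.4333.
|P △ Q| = |P| + |Q| − 2·|P∩Q| = 87 + 47 − 88.8667 = 45.13.

45.13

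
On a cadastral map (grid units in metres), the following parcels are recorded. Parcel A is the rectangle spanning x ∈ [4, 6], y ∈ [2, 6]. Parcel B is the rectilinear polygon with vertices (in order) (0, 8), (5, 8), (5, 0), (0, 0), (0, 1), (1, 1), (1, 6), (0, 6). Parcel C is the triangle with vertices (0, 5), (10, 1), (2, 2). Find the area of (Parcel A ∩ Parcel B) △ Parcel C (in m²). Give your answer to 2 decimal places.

|Parcel A ∩ Parcel B| = 4.
|(Parcel A ∩ Parcel B) ∩ Parcel C| = 1.2.
|(Parcel A ∩ Parcel B) △ Parcel C| = 4 + 11 − 2.4 = 12.60.

12.60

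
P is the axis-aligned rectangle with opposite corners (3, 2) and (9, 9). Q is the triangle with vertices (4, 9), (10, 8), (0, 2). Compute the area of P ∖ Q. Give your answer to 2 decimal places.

|P| = 42, |P∩Q| = 17.4417.
|P ∖ Q| = |P| − |P∩Q| = 42 − 17.4417 = 24.56.

24.56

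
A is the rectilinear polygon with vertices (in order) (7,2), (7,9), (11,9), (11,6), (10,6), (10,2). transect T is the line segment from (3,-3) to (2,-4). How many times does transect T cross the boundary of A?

0

The segment lies entirely outside A and never meets its boundary.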